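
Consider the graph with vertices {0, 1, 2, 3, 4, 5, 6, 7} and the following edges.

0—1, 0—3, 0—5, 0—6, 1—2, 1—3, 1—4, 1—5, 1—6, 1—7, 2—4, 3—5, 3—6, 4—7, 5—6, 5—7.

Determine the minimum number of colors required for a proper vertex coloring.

0, 1, 3, 5, 6 are pairwise adjacent (a clique of size 5), so at least 5 colors are needed.
5 colors suffice: color a → {1}; color b → {4, 5}; color c → {0, 2, 7}; color d → {6}; color e → {3}. Every edge joins two different colors.

5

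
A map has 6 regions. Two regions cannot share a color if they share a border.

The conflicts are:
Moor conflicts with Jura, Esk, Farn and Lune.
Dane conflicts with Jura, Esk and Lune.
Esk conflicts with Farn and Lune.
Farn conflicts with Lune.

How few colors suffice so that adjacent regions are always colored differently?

Moor, Esk, Farn, Lune pairwise conflict, so at least 4 colors are needed.
A valid assignment using 4 colors: Moor=2, Dane=2, Jura=1, Esk=3, Farn=4, Lune=1. Every pair that conflicts lands in different colors.

4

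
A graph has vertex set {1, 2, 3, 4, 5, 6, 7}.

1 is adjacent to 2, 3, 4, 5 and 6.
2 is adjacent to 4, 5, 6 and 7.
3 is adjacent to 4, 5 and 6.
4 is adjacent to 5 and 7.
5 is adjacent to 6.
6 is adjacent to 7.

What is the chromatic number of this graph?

1, 2, 4, 5 are mutually adjacent (a clique of size 4), so at least 4 colors are needed.
A valid assignment using 4 colors: 1=b, 2=a, 3=a, 4=c, 5=d, 6=c, 7=b. Each edge has distinct colors on its endpoints.

4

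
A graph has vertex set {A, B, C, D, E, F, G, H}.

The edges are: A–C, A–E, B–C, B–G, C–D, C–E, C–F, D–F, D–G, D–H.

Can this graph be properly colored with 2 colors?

No

C, D, F are mutually adjacent, so at least 3 colors are needed.
So 2 colors are not enough.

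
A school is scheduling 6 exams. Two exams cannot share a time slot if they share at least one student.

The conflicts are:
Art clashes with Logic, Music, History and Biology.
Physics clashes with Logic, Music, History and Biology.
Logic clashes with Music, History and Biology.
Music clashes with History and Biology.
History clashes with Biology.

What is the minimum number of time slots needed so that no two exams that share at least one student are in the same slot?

5

Physics, Logic, Music, History, Biology pairwise conflict, so at least 5 time slots are needed.
5 time slots suffice: Art=5, Physics=5, Logic=1, Music=2, History=3, Biology=4. Each listed conflict is separated.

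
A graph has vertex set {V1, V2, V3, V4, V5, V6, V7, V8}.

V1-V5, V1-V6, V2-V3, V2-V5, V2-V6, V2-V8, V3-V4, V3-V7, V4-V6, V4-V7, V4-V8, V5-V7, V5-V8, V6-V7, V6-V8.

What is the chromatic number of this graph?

V3, V4, V7 form a triangle, so at least 3 colors are needed.
3 colors suffice: V1=2, V2=3, V3=1, V4=3, V5=1, V6=1, V7=2, V8=2. Each edge has distinct colors on its endpoints.

3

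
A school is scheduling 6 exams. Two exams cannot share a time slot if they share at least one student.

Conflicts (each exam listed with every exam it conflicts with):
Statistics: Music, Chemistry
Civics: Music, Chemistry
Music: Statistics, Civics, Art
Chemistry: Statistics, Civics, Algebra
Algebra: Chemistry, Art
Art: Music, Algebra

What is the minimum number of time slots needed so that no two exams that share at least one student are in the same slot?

The cycle Algebra-Chemistry-Civics-Music-Art-Algebra has odd length 5, so it cannot be 2-colored; at least 3 time slots are needed.
Using 3 time slots: Statistics=2, Civics=2, Music=1, Chemistry=1, Algebra=3, Art=2. Each listed conflict is separated.

3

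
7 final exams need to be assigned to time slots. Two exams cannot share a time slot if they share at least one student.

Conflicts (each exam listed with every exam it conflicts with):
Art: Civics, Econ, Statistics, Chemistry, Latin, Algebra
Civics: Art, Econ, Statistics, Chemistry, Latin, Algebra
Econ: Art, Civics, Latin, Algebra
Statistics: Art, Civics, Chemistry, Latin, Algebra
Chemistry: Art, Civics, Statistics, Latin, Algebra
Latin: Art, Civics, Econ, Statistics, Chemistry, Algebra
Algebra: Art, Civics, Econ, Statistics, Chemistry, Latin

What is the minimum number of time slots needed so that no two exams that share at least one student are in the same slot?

6

Art, Civics, Statistics, Chemistry, Latin, Algebra are mutually in conflict, so at least 6 time slots are needed.
Using 6 time slots: Art=4, Civics=2, Econ=5, Statistics=5, Chemistry=6, Latin=1, Algebra=3. Each listed conflict is separated.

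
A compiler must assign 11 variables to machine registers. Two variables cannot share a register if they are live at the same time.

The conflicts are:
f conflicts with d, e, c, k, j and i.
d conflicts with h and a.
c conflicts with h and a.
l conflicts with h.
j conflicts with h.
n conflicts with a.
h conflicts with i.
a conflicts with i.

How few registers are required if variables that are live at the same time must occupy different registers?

2

n and a conflict, so at least 2 registers are needed.
2 registers suffice: f=1, d=2, e=2, c=2, k=2, l=2, j=2, n=2, h=1, a=1, i=2. Each listed conflict is separated.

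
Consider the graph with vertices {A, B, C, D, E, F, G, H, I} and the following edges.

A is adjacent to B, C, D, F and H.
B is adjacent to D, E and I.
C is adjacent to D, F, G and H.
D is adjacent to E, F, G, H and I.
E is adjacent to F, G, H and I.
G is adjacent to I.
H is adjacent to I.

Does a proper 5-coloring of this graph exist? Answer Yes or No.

Yes

The chromatic number is 4. D, E, G, I are pairwise adjacent (a clique of size 4), so at least 4 colors are needed.
4 colors suffice: color 1 → {D}; color 2 → {C, E}; color 3 → {A, I}; color 4 → {B, F, G, H}.
Since 5 ≥ 4, a proper 5-coloring certainly exists.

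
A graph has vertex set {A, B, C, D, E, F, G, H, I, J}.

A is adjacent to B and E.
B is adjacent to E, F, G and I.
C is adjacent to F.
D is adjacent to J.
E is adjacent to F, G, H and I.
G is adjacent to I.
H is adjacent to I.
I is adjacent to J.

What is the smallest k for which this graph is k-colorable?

B, E, G, I are pairwise adjacent (a clique of size 4), so at least 4 colors are needed.
4 colors suffice: color 1 → {C, E, J}; color 2 → {A, D, F, I}; color 3 → {B, H}; color 4 → {G}. Every edge joins two different colors.

4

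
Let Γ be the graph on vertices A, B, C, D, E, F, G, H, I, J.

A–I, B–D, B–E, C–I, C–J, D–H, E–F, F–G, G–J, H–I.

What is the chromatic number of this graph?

The cycle H-D-B-E-F-G-J-C-I-H has odd length 9, so it cannot be 2-colored; at least 3 colors are needed.
A valid assignment using 3 colors: A=blue, B=green, C=blue, D=red, E=blue, F=red, G=blue, H=blue, I=red, J=red. Each edge has distinct colors on its endpoints.

3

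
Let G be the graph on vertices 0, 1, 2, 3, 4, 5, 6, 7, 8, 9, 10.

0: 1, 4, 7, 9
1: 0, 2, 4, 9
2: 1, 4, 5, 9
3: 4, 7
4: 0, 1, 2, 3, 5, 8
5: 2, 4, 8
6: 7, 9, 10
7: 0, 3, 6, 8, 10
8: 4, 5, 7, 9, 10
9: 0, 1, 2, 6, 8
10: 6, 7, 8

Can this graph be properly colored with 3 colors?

Yes

The chromatic number is 3. 0, 1, 9 are pairwise adjacent, so at least 3 colors are needed.
3 colors suffice: color red → {4, 7, 9}; color blue → {0, 2, 3, 6, 8}; color green → {1, 5, 10}.
That is already a proper 3-coloring.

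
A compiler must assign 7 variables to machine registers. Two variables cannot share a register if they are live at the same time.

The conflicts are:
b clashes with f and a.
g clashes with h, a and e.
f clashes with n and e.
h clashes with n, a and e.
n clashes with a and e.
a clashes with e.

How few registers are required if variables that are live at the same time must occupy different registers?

g, h, a, e are mutually in conflict, so at least 4 registers are needed.
4 registers suffice: register 1 → {f, a}; register 2 → {b, e}; register 3 → {g, n}; register 4 → {h}. No two conflicting variables share a register.

4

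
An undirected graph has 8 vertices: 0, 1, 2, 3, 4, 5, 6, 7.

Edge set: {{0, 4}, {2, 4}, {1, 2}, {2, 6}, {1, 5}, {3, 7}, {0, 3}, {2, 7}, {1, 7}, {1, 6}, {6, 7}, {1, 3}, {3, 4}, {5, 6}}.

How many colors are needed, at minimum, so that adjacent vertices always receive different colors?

4

1, 2, 6, 7 are mutually adjacent (a clique of size 4), so at least 4 colors are needed.
4 colors suffice: 0=green, 1=red, 2=blue, 3=blue, 4=red, 5=blue, 6=yellow, 7=green. Each edge has distinct colors on its endpoints.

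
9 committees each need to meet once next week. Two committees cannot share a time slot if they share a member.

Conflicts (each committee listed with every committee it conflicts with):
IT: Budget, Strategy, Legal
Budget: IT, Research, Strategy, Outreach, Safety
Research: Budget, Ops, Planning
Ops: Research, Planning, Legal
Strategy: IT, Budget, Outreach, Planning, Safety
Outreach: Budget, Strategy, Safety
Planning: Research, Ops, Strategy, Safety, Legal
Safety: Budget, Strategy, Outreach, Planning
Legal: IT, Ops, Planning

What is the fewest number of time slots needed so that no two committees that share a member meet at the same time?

Budget, Strategy, Outreach, Safety all conflict with each other, so at least 4 time slots are needed.
4 time slots suffice: IT=3, Budget=2, Research=1, Ops=3, Strategy=1, Outreach=4, Planning=2, Safety=3, Legal=1. Every pair that conflicts lands in different time slots.

4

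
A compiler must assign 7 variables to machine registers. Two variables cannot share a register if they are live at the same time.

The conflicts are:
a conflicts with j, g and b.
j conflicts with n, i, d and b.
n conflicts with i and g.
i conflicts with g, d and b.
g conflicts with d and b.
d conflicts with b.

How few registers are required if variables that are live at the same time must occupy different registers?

4

j, i, d, b are mutually in conflict, so at least 4 registers are needed.
4 registers suffice: register 1 → {j, g}; register 2 → {a, i}; register 3 → {n, b}; register 4 → {d}. No two conflicting variables share a register.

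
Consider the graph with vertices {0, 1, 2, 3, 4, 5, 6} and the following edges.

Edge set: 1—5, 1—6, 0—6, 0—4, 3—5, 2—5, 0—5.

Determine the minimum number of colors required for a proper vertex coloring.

1 and 6 are adjacent, so at least 2 colors are needed.
A valid assignment using 2 colors: 0=blue, 1=blue, 2=blue, 3=blue, 4=red, 5=red, 6=red. Each edge has distinct colors on its endpoints.

2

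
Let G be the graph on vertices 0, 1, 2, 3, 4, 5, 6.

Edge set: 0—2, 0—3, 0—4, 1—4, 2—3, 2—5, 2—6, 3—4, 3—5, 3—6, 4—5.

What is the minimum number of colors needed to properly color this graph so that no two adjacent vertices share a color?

2, 3, 6 are mutually adjacent, so at least 3 colors are needed.
One proper 3-coloring: 0=c, 1=a, 2=b, 3=a, 4=b, 5=c, 6=c. No two adjacent vertices share a color.

3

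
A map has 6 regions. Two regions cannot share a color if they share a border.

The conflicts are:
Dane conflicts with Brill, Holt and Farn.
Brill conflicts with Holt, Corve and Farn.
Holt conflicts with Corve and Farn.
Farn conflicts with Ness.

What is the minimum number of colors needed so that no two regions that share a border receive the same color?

Dane, Brill, Holt, Farn all conflict with each other, so at least 4 colors are needed.
4 colors suffice: color 1 → {Brill, Ness}; color 2 → {Corve, Farn}; color 3 → {Holt}; color 4 → {Dane}. Each listed conflict is separated.

4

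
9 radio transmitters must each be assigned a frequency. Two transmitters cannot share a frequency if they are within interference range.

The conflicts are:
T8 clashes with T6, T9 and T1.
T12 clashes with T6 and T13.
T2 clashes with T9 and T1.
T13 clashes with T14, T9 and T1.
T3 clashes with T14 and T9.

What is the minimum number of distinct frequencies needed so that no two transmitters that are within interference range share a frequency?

3

The cycle T6-T8-T9-T13-T12-T6 has odd length 5, so it cannot be 2-colored; at least 3 frequencies are needed.
Using 3 frequencies: T8=2, T12=1, T2=2, T6=3, T13=2, T3=2, T14=1, T9=1, T1=1. Each listed conflict is separated.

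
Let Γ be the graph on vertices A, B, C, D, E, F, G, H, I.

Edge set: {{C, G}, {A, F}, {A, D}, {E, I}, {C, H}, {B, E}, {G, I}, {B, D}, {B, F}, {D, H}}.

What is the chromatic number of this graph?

3

The cycle C-H-D-B-E-I-G-C has odd length 7, so it cannot be 2-colored; at least 3 colors are needed.
A valid assignment using 3 colors: A=red, B=red, C=blue, D=blue, E=blue, F=blue, G=red, H=red, I=green. Every edge joins two different colors.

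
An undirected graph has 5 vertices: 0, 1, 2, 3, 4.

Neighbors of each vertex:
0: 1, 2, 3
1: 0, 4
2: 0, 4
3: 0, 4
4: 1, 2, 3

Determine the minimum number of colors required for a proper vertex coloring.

2

3 and 4 are adjacent, so at least 2 colors are needed.
A valid assignment using 2 colors: 0=a, 1=b, 2=b, 3=b, 4=a. Every edge joins two different colors.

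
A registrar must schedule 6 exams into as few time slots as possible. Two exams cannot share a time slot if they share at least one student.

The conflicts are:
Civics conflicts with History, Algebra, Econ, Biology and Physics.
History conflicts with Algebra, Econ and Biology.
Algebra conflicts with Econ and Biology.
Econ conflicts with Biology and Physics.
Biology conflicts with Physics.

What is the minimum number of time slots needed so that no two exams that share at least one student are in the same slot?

Civics, History, Algebra, Econ, Biology pairwise conflict, so at least 5 time slots are needed.
5 time slots suffice: time slot 1 → {Civics}; time slot 2 → {Biology}; time slot 3 → {Econ}; time slot 4 → {Algebra, Physics}; time slot 5 → {History}. No two conflicting exams share a time slot.

5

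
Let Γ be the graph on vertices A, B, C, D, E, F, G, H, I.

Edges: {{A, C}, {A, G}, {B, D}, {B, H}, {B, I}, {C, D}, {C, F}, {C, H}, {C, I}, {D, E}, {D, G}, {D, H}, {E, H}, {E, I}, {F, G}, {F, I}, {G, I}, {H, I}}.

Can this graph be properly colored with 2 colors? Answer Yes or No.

C, F, I are mutually adjacent, so at least 3 colors are needed.
So 2 colors are not enough.

No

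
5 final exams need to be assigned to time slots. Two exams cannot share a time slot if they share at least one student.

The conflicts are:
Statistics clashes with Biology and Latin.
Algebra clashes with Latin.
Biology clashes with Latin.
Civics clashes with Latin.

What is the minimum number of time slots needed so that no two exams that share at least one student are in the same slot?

3

Statistics, Biology, Latin are mutually in conflict, so at least 3 time slots are needed.
3 time slots suffice: time slot 1 → {Latin}; time slot 2 → {Statistics, Algebra, Civics}; time slot 3 → {Biology}. No two conflicting exams share a time slot.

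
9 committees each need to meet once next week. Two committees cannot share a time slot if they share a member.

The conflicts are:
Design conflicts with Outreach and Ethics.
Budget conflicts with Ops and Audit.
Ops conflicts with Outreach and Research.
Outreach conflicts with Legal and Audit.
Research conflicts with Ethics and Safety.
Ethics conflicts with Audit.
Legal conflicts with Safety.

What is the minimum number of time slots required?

The cycle Research-Ethics-Audit-Budget-Ops-Research has odd length 5, so it cannot be 2-colored; at least 3 time slots are needed.
Using 3 time slots: Design=2, Budget=1, Ops=2, Outreach=1, Research=1, Ethics=3, Legal=2, Safety=3, Audit=2. Every pair that conflicts lands in different time slots.

3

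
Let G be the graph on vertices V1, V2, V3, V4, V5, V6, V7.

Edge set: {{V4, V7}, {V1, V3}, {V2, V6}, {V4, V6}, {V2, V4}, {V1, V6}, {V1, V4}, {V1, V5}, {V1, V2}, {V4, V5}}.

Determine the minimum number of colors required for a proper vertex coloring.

4

V1, V2, V4, V6 form a clique, so at least 4 colors are needed.
4 colors suffice: color 1 → {V3, V4}; color 2 → {V1, V7}; color 3 → {V5, V6}; color 4 → {V2}. Each edge has distinct colors on its endpoints.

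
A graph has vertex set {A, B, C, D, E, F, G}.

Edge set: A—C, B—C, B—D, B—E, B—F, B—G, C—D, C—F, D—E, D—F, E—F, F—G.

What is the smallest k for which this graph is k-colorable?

4

B, D, E, F are pairwise adjacent (a clique of size 4), so at least 4 colors are needed.
A valid assignment using 4 colors: A=1, B=1, C=4, D=3, E=4, F=2, G=3. Every edge joins two different colors.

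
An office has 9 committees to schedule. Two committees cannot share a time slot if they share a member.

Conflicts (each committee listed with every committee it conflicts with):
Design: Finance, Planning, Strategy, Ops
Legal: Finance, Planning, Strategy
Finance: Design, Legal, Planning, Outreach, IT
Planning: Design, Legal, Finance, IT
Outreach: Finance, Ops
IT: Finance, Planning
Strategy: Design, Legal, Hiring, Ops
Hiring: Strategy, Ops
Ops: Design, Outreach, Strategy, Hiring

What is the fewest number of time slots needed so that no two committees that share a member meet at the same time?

3

Strategy, Hiring, Ops are mutually in conflict, so at least 3 time slots are needed.
3 time slots suffice: time slot 1 → {Finance, Strategy}; time slot 2 → {Planning, Ops}; time slot 3 → {Design, Legal, Outreach, IT, Hiring}. No two conflicting committees share a time slot.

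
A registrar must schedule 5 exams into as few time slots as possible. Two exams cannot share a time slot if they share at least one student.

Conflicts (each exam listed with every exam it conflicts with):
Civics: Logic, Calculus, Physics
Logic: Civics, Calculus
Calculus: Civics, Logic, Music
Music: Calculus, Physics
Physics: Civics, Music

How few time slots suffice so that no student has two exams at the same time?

Civics, Logic, Calculus pairwise conflict, so at least 3 time slots are needed.
3 time slots suffice: time slot 1 → {Calculus, Physics}; time slot 2 → {Civics, Music}; time slot 3 → {Logic}. Every pair that conflicts lands in different time slots.

3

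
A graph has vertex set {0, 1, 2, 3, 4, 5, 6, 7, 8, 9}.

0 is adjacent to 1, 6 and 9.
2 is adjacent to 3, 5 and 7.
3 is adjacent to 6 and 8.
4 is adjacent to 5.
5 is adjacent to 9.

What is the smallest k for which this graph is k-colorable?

5 and 9 are adjacent, so at least 2 colors are needed.
2 colors suffice: color red → {0, 3, 5, 7}; color blue → {1, 2, 4, 6, 8, 9}. Each edge has distinct colors on its endpoints.

2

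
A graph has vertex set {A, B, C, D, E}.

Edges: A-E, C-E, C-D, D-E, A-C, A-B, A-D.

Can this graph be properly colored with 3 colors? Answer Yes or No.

A, C, D, E form a clique, so at least 4 colors are needed.
So 3 colors are not enough.

No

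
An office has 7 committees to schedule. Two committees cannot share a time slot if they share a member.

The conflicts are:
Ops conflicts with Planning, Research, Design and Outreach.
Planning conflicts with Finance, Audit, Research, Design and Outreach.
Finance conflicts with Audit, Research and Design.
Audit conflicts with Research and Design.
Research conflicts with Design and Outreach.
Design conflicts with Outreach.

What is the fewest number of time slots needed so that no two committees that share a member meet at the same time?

5

Planning, Finance, Audit, Research, Design all conflict with each other, so at least 5 time slots are needed.
5 time slots suffice: Ops=5, Planning=1, Finance=4, Audit=5, Research=3, Design=2, Outreach=4. Each listed conflict is separated.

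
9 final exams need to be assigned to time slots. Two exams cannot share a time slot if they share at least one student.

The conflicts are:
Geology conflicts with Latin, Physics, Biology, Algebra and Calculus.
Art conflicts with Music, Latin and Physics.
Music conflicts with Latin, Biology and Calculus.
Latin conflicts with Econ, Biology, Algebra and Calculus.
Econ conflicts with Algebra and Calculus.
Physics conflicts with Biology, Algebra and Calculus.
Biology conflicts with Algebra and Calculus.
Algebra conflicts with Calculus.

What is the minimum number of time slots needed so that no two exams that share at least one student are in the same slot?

5

Geology, Physics, Biology, Algebra, Calculus are mutually in conflict, so at least 5 time slots are needed.
Using 5 time slots: Geology=5, Art=2, Music=3, Latin=1, Econ=4, Physics=1, Biology=4, Algebra=3, Calculus=2. No two conflicting exams share a time slot.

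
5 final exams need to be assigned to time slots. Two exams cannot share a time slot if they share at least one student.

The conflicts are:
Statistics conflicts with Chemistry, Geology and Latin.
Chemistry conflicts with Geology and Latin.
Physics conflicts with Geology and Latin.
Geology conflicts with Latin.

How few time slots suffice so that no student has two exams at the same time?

Statistics, Chemistry, Geology, Latin are mutually in conflict, so at least 4 time slots are needed.
Using 4 time slots: Statistics=4, Chemistry=3, Physics=3, Geology=1, Latin=2. Every pair that conflicts lands in different time slots.

4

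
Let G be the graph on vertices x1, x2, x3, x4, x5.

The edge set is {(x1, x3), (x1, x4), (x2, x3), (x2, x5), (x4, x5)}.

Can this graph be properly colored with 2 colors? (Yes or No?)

No

The cycle x5-x4-x1-x3-x2-x5 has odd length 5, so it cannot be 2-colored; at least 3 colors are needed.
So 2 colors are not enough.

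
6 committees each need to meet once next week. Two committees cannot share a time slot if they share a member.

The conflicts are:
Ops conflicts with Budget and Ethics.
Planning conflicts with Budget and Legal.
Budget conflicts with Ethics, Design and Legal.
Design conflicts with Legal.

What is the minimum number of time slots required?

Ops, Budget, Ethics all conflict with each other, so at least 3 time slots are needed.
3 time slots suffice: time slot 1 → {Budget}; time slot 2 → {Ethics, Legal}; time slot 3 → {Ops, Planning, Design}. Every pair that conflicts lands in different time slots.

3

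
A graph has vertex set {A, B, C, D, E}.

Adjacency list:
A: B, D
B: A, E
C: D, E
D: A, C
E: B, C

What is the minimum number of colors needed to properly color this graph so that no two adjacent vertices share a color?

The cycle C-E-B-A-D-C has odd length 5, so it cannot be 2-colored; at least 3 colors are needed.
One proper 3-coloring: A=3, B=1, C=1, D=2, E=2. Each edge has distinct colors on its endpoints.

3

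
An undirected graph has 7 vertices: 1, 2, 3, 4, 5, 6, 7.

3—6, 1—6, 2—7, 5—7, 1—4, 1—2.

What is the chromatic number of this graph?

2 and 7 are adjacent, so at least 2 colors are needed.
A valid assignment using 2 colors: 1=a, 2=b, 3=a, 4=b, 5=b, 6=b, 7=a. Every edge joins two different colors.

2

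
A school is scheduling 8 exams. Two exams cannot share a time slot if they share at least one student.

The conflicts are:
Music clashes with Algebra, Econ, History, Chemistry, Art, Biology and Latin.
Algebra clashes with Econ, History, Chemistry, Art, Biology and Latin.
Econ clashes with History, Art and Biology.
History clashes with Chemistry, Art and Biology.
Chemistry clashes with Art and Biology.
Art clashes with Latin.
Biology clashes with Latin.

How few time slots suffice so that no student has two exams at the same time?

Music, Algebra, History, Chemistry, Art pairwise conflict, so at least 5 time slots are needed.
A valid assignment using 5 time slots: Music=2, Algebra=1, Econ=5, History=3, Chemistry=5, Art=4, Biology=4, Latin=3. No two conflicting exams share a time slot.

5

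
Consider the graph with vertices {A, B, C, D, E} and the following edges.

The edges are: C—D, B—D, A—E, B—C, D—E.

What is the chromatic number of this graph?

3

B, C, D are mutually adjacent, so at least 3 colors are needed.
3 colors suffice: color red → {A, D}; color blue → {B, E}; color green → {C}. No two adjacent vertices share a color.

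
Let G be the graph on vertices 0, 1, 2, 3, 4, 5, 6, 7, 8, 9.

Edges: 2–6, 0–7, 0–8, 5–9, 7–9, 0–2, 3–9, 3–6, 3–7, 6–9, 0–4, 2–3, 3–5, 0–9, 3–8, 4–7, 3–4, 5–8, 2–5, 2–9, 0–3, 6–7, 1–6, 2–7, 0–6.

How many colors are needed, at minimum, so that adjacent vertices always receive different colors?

6

0, 2, 3, 6, 7, 9 are mutually adjacent (a clique of size 6), so at least 6 colors are needed.
6 colors suffice: 0=blue, 1=red, 2=orange, 3=red, 4=green, 5=blue, 6=green, 7=purple, 8=green, 9=yellow. Each edge has distinct colors on its endpoints.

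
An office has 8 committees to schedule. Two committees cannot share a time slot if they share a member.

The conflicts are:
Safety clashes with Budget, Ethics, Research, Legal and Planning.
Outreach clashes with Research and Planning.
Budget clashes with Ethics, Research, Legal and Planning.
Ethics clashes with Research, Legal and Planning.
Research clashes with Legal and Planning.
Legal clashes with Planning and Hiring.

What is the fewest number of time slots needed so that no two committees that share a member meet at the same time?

6

Safety, Budget, Ethics, Research, Legal, Planning pairwise conflict, so at least 6 time slots are needed.
6 time slots suffice: time slot 1 → {Outreach, Legal}; time slot 2 → {Planning, Hiring}; time slot 3 → {Research}; time slot 4 → {Ethics}; time slot 5 → {Safety}; time slot 6 → {Budget}. Every pair that conflicts lands in different time slots.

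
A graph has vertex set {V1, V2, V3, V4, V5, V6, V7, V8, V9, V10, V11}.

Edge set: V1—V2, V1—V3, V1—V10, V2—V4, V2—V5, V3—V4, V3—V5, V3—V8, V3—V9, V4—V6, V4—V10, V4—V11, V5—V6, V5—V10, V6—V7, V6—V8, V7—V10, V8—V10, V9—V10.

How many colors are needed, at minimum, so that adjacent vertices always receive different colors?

V4 and V11 are adjacent, so at least 2 colors are needed.
2 colors suffice: V1=B, V2=R, V3=R, V4=B, V5=B, V6=R, V7=B, V8=B, V9=B, V10=R, V11=R. Each edge has distinct colors on its endpoints.

2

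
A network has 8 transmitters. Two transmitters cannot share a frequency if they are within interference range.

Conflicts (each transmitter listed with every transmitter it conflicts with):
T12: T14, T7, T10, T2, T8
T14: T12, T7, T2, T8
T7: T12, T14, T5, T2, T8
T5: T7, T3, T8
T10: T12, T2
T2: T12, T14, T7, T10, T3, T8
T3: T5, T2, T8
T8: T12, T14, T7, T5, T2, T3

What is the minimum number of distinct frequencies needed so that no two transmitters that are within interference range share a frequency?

T12, T14, T7, T2, T8 all conflict with each other, so at least 5 frequencies are needed.
5 frequencies suffice: frequency 1 → {T10, T8}; frequency 2 → {T5, T2}; frequency 3 → {T12, T3}; frequency 4 → {T7}; frequency 5 → {T14}. No two conflicting transmitters share a frequency.

5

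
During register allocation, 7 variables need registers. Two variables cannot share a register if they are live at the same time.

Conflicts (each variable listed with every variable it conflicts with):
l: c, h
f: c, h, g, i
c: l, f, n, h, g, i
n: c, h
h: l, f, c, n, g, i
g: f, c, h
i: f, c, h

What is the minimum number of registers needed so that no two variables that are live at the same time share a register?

f, c, h, i pairwise conflict, so at least 4 registers are needed.
A valid assignment using 4 registers: l=3, f=3, c=2, n=3, h=1, g=4, i=4. No two conflicting variables share a register.

4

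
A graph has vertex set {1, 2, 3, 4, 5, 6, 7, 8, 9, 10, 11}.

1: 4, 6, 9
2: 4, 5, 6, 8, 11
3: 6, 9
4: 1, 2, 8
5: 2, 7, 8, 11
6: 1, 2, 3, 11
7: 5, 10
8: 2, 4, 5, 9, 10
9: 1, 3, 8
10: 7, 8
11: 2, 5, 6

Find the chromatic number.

2, 4, 8 are pairwise adjacent, so at least 3 colors are needed.
3 colors suffice: color a → {2, 9, 10}; color b → {1, 3, 7, 8, 11}; color c → {4, 5, 6}. Every edge joins two different colors.

3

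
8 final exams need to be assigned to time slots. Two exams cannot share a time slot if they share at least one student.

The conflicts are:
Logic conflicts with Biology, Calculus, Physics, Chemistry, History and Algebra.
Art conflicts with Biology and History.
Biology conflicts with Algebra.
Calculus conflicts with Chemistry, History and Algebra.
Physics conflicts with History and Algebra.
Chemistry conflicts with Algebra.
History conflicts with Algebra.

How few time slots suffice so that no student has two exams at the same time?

4

Logic, Calculus, Chemistry, Algebra pairwise conflict, so at least 4 time slots are needed.
4 time slots suffice: time slot 1 → {Art, Algebra}; time slot 2 → {Logic}; time slot 3 → {Biology, Chemistry, History}; time slot 4 → {Calculus, Physics}. Each listed conflict is separated.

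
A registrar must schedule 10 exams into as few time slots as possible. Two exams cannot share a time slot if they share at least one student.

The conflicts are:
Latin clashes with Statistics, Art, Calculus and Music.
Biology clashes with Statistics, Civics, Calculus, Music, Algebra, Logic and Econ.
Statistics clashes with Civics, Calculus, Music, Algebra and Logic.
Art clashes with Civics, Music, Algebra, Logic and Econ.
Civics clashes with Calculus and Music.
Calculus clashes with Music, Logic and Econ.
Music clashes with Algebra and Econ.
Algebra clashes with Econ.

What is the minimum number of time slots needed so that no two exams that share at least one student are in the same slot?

5

Biology, Statistics, Civics, Calculus, Music pairwise conflict, so at least 5 time slots are needed.
5 time slots suffice: time slot 1 → {Music, Logic}; time slot 2 → {Biology, Art}; time slot 3 → {Statistics, Econ}; time slot 4 → {Calculus, Algebra}; time slot 5 → {Latin, Civics}. Every pair that conflicts lands in different time slots.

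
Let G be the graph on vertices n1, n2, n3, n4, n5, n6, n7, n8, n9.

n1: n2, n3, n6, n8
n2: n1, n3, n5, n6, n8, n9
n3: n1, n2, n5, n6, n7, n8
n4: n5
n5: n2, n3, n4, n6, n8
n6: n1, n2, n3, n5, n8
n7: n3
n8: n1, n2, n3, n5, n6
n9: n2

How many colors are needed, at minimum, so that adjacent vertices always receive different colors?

n1, n2, n3, n6, n8 are mutually adjacent (a clique of size 5), so at least 5 colors are needed.
One proper 5-coloring: n1=5, n2=2, n3=1, n4=1, n5=5, n6=4, n7=2, n8=3, n9=1. Each edge has distinct colors on its endpoints.

5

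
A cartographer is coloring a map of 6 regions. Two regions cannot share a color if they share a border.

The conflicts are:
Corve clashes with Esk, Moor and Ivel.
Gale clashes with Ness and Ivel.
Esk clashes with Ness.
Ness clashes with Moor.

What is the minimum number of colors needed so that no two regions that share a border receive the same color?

3

The cycle Corve-Moor-Ness-Gale-Ivel-Corve has odd length 5, so it cannot be 2-colored; at least 3 colors are needed.
One proper 3-coloring: Corve=1, Gale=3, Esk=2, Ness=1, Moor=2, Ivel=2. Each listed conflict is separated.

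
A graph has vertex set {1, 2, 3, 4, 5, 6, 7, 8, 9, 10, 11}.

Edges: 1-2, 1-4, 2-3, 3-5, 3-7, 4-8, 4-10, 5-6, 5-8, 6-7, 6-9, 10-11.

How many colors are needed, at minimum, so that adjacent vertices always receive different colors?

5 and 8 are adjacent, so at least 2 colors are needed.
One proper 2-coloring: 1=b, 2=a, 3=b, 4=a, 5=a, 6=b, 7=a, 8=b, 9=a, 10=b, 11=a. Each edge has distinct colors on its endpoints.

2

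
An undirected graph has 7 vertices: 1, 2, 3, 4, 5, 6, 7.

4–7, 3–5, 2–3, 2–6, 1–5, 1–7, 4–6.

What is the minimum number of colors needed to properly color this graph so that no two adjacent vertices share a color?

The cycle 4-7-1-5-3-2-6-4 has odd length 7, so it cannot be 2-colored; at least 3 colors are needed.
3 colors suffice: color red → {5, 6, 7}; color blue → {1, 3, 4}; color green → {2}. No two adjacent vertices share a color.

3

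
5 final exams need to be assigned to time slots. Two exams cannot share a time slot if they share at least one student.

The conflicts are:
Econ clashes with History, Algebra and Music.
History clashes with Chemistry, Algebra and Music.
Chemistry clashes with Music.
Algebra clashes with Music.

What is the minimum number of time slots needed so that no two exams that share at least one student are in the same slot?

Econ, History, Algebra, Music pairwise conflict, so at least 4 time slots are needed.
4 time slots suffice: time slot 1 → {Music}; time slot 2 → {History}; time slot 3 → {Chemistry, Algebra}; time slot 4 → {Econ}. Each listed conflict is separated.

4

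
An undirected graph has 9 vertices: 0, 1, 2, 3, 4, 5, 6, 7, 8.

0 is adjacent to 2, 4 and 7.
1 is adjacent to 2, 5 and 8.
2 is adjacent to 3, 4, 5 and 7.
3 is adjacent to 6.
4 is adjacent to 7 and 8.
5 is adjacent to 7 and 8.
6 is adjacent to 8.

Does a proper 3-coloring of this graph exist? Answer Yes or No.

No

0, 2, 4, 7 are mutually adjacent (a clique of size 4), so at least 4 colors are needed.
So 3 colors are not enough.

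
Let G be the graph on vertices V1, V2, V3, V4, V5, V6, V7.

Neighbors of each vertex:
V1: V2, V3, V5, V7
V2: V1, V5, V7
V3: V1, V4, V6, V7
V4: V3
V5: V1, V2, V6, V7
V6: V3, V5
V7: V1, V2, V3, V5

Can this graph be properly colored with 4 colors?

The chromatic number is 4. V1, V2, V5, V7 form a clique, so at least 4 colors are needed.
4 colors suffice: color 1 → {V3, V5}; color 2 → {V1, V4, V6}; color 3 → {V7}; color 4 → {V2}.
That is already a proper 4-coloring.

Yes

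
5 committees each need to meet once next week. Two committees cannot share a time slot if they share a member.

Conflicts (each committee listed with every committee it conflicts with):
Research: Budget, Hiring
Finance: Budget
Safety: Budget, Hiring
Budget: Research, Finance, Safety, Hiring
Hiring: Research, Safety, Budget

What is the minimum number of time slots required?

3

Safety, Budget, Hiring all conflict with each other, so at least 3 time slots are needed.
Using 3 time slots: Research=3, Finance=2, Safety=3, Budget=1, Hiring=2. No two conflicting committees share a time slot.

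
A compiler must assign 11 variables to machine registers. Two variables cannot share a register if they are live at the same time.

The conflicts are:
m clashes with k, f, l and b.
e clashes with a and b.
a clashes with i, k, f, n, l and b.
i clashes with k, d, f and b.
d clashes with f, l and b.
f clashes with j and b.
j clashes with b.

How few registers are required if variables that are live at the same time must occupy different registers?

a, i, f, b pairwise conflict, so at least 4 registers are needed.
Using 4 registers: m=2, e=3, a=2, i=4, k=1, d=2, f=3, j=2, n=1, l=1, b=1. Every pair that conflicts lands in different registers.

4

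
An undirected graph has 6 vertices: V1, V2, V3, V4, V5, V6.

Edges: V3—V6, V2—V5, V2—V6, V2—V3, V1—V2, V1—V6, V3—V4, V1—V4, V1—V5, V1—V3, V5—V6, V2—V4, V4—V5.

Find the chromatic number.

V1, V2, V5, V6 are mutually adjacent (a clique of size 4), so at least 4 colors are needed.
4 colors suffice: color red → {V2}; color blue → {V1}; color green → {V4, V6}; color yellow → {V3, V5}. Each edge has distinct colors on its endpoints.

4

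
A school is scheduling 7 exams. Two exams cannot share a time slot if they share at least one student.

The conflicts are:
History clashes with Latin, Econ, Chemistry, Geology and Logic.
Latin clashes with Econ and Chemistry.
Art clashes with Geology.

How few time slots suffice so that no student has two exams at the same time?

3

History, Latin, Econ are mutually in conflict, so at least 3 time slots are needed.
3 time slots suffice: time slot 1 → {History, Art}; time slot 2 → {Latin, Geology, Logic}; time slot 3 → {Econ, Chemistry}. No two conflicting exams share a time slot.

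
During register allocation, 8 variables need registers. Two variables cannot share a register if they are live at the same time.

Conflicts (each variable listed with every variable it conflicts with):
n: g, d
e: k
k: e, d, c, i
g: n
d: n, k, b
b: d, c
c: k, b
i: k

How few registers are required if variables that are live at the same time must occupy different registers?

d and b conflict, so at least 2 registers are needed.
A valid assignment using 2 registers: n=1, e=2, k=1, g=2, d=2, b=1, c=2, i=2. Every pair that conflicts lands in different registers.

2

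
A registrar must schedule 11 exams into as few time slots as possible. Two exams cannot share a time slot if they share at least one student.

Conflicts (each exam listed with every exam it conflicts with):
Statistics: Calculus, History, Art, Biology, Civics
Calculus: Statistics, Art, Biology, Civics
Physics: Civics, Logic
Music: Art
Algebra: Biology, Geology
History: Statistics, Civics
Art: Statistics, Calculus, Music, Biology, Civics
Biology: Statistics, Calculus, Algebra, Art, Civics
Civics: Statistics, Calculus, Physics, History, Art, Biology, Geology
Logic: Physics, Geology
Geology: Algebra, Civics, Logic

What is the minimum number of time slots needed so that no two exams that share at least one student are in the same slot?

5

Statistics, Calculus, Art, Biology, Civics all conflict with each other, so at least 5 time slots are needed.
A valid assignment using 5 time slots: Statistics=2, Calculus=5, Physics=2, Music=1, Algebra=1, History=3, Art=3, Biology=4, Civics=1, Logic=1, Geology=2. No two conflicting exams share a time slot.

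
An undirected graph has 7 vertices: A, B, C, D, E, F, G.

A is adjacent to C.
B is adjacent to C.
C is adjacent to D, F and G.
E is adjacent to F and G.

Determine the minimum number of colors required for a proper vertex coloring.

2

E and G are adjacent, so at least 2 colors are needed.
2 colors suffice: A=2, B=2, C=1, D=2, E=1, F=2, G=2. Each edge has distinct colors on its endpoints.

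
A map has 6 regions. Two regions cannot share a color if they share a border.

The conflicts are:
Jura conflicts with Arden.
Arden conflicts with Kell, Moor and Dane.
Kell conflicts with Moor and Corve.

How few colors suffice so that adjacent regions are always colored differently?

Arden, Kell, Moor pairwise conflict, so at least 3 colors are needed.
One proper 3-coloring: Jura=2, Arden=1, Kell=2, Moor=3, Dane=2, Corve=1. Each listed conflict is separated.

3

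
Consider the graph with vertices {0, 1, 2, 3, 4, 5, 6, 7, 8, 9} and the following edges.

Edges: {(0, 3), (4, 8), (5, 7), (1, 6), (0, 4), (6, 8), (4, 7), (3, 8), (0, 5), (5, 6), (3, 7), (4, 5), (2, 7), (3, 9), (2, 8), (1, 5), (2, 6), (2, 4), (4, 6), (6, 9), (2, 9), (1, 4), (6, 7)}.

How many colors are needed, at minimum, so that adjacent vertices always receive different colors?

1, 4, 5, 6 form a clique, so at least 4 colors are needed.
One proper 4-coloring: 0=d, 1=d, 2=c, 3=a, 4=b, 5=c, 6=a, 7=d, 8=d, 9=b. Every edge joins two different colors.

4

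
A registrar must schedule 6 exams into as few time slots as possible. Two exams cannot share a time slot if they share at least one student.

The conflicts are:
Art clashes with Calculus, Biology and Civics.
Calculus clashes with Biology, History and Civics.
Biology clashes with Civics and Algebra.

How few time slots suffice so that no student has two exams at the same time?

Art, Calculus, Biology, Civics are mutually in conflict, so at least 4 time slots are needed.
4 time slots suffice: time slot 1 → {Calculus, Algebra}; time slot 2 → {Biology, History}; time slot 3 → {Art}; time slot 4 → {Civics}. Each listed conflict is separated.

4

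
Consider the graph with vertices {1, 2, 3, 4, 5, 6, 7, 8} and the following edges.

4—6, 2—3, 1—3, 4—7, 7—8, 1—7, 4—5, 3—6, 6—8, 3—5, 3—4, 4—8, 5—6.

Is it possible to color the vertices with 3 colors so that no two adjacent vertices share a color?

3, 4, 5, 6 are pairwise adjacent (a clique of size 4), so at least 4 colors are needed.
So 3 colors are not enough.

No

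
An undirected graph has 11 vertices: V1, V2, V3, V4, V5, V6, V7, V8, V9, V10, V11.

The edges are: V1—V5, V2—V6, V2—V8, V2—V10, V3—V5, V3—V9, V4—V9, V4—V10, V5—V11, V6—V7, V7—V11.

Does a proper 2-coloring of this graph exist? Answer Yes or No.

The cycle V11-V7-V6-V2-V10-V4-V9-V3-V5-V11 has odd length 9, so it cannot be 2-colored; at least 3 colors are needed.
So 2 colors are not enough.

No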